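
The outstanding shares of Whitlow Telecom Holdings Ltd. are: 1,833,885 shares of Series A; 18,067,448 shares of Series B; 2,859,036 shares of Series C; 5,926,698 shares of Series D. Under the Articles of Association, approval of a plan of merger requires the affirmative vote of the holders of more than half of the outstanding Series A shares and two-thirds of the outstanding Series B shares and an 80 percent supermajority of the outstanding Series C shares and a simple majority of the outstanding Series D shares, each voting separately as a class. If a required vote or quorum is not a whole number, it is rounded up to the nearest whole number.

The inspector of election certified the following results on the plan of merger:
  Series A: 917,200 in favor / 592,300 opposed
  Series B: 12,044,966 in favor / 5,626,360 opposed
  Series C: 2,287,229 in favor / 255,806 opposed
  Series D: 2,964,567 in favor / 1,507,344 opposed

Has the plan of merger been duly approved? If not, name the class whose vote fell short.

Approved — every class gave the required vote.

Series A: a majority of 1833885 is 916943; 916,943 required, 917,200 in favor — approved.
Series B: 2/3 of 18067448 = 12044965.33, rounded up to 12044966; 12,044,966 required, 12,044,966 in favor — approved.
Series C: 4/5 of 2859036 = 2287228.80, rounded up to 2287229; 2,287,229 required, 2,287,229 in favor — approved.
Series D: a majority of 5926698 is 2963350; 2,963,350 required, 2,964,567 in favor — approved.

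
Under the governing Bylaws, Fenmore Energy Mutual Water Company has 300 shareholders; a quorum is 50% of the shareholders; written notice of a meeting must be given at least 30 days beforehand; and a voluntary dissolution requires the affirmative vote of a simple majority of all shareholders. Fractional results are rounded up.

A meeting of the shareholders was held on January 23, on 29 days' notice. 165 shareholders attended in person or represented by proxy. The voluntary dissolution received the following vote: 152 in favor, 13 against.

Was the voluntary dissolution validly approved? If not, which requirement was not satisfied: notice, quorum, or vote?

Invalid — notice requirement not satisfied.

Notice: 29 days given; 30 required. Not satisfied.
Quorum: 50% of 300 = 150; 165 present. Satisfied.
Vote: requires a majority of all shareholders (300); a majority of 300 is 151, so 151 needed; 152 in favor. Satisfied.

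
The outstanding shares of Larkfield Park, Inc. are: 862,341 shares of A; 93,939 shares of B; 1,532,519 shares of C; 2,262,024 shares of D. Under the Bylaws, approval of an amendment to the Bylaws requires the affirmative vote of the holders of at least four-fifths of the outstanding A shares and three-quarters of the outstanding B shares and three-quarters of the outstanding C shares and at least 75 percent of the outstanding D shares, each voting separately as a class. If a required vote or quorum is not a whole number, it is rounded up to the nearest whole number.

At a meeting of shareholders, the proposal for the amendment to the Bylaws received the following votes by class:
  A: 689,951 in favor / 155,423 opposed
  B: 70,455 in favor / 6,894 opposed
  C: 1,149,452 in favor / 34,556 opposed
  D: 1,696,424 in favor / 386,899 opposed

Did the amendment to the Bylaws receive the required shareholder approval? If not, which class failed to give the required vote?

A: 4/5 of 862341 = 689872.80, rounded up to 689873; 689,873 required, 689,951 in favor — approved.
B: 3/4 of 93939 = 70454.25, rounded up to 70455; 70,455 required, 70,455 in favor — approved.
C: 3/4 of 1532519 = 1149389.25, rounded up to 1149390; 1,149,390 required, 1,149,452 in favor — approved.
D: 3/4 of 2262024 = 1696518; 1,696,518 required, 1,696,424 in favor — not approved.

Not approved — the D shares did not give the required vote.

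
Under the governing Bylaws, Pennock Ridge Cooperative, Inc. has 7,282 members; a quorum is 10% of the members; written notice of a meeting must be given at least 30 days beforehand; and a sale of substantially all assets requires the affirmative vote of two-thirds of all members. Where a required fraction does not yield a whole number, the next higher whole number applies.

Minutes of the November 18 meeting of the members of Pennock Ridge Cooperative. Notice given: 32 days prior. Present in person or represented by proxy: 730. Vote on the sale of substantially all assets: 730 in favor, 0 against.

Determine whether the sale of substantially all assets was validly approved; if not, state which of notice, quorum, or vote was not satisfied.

Notice: 32 days given; 30 required. Satisfied.
Quorum: 10% of 7,282 = 728.20, rounded up to 729; 730 present. Satisfied.
Vote: requires two-thirds of all members (7,282); 2/3 of 7282 = 4854.67, rounded up to 4855, so 4,855 needed; 730 in favor. Not satisfied.

Invalid — vote requirement not satisfied.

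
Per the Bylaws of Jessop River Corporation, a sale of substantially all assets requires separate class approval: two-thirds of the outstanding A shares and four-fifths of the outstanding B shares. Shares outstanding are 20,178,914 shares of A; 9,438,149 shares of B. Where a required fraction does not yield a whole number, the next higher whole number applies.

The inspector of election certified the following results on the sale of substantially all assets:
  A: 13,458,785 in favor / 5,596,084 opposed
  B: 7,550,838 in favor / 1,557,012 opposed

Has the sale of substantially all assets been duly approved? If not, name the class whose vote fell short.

A: 2/3 of 20178914 = 13452609.33, rounded up to 13452610; 13,452,610 required, 13,458,785 in favor — approved.
B: 4/5 of 9438149 = 7550519.20, rounded up to 7550520; 7,550,520 required, 7,550,838 in favor — approved.

Approved — every class gave the required vote.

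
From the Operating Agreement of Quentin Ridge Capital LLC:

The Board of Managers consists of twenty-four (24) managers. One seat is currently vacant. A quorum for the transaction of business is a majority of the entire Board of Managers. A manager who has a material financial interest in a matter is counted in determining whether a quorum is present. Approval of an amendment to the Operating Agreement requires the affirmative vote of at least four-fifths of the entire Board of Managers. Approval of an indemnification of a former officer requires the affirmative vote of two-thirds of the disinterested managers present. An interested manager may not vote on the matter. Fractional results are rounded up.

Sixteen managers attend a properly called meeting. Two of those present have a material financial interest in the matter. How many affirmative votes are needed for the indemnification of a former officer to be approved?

10

The indemnification of a former officer requires two-thirds of the disinterested managers present (16 − 2 = 14).
2/3 of 14 = 9.33, rounded up to 10.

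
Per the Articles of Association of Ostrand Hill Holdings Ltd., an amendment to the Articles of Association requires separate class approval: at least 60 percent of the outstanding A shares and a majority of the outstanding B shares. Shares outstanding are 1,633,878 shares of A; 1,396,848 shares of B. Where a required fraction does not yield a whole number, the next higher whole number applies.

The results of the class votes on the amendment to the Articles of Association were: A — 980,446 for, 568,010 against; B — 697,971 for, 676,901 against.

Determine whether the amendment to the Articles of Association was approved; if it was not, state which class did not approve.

Not approved — the B shares did not give the required vote.

A: 3/5 of 1633878 = 980326.80, rounded up to 980327; 980,327 required, 980,446 in favor — approved.
B: a majority of 1396848 is 698425; 698,425 required, 697,971 in favor — not approved.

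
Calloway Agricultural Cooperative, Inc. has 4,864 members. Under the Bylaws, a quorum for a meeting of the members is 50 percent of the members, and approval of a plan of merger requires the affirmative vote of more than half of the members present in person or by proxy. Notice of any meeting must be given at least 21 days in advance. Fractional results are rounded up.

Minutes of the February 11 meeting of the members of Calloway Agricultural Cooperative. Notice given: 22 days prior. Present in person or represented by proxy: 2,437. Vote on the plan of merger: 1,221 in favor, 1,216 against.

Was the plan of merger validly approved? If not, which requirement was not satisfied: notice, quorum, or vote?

Valid — all requirements satisfied.

Notice: 22 days given; 21 required. Satisfied.
Quorum: 50% of 4,864 = 2,432; 2,437 present. Satisfied.
Vote: requires a majority of those present (2,437); a majority of 2437 is 1219, so 1,219 needed; 1,221 in favor. Satisfied.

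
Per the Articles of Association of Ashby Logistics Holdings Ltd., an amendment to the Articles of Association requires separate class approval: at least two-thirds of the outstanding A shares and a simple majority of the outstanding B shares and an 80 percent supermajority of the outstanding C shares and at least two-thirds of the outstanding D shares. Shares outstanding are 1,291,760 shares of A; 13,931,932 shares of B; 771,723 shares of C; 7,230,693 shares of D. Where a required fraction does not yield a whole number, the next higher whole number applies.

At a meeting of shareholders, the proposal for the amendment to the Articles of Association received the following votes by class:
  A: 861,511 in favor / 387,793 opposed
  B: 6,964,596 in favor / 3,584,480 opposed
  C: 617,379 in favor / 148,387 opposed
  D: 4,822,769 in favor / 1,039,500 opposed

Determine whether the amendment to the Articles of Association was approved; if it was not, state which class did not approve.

A: 2/3 of 1291760 = 861173.33, rounded up to 861174; 861,174 required, 861,511 in favor — approved.
B: a majority of 13931932 is 6965967; 6,965,967 required, 6,964,596 in favor — not approved.
C: 4/5 of 771723 = 617378.40, rounded up to 617379; 617,379 required, 617,379 in favor — approved.
D: 2/3 of 7230693 = 4820462; 4,820,462 required, 4,822,769 in favor — approved.

Not approved — the B shares did not give the required vote.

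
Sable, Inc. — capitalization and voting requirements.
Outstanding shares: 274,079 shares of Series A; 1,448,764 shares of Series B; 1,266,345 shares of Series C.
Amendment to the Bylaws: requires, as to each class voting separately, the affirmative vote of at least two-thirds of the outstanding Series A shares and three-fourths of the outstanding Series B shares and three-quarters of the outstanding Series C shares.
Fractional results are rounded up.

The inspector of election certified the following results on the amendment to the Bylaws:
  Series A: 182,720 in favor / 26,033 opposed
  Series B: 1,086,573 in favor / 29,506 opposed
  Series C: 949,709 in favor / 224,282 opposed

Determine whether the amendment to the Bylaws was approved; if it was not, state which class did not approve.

Not approved — the Series C shares did not give the required vote.

Series A: 2/3 of 274079 = 182719.33, rounded up to 182720; 182,720 required, 182,720 in favor — approved.
Series B: 3/4 of 1448764 = 1086573; 1,086,573 required, 1,086,573 in favor — approved.
Series C: 3/4 of 1266345 = 949758.75, rounded up to 949759; 949,759 required, 949,709 in favor — not approved.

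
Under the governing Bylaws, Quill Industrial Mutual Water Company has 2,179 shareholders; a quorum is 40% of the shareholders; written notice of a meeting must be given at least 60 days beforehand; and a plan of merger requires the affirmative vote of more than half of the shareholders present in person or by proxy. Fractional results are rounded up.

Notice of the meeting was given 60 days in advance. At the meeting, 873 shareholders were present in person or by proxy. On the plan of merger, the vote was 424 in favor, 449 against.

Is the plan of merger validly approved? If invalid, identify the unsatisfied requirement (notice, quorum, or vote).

Invalid — vote requirement not satisfied.

Notice: 60 days given; 60 required. Satisfied.
Quorum: 40% of 2,179 = 871.60, rounded up to 872; 873 present. Satisfied.
Vote: requires a majority of those present (873); a majority of 873 is 437, so 437 needed; 424 in favor. Not satisfied.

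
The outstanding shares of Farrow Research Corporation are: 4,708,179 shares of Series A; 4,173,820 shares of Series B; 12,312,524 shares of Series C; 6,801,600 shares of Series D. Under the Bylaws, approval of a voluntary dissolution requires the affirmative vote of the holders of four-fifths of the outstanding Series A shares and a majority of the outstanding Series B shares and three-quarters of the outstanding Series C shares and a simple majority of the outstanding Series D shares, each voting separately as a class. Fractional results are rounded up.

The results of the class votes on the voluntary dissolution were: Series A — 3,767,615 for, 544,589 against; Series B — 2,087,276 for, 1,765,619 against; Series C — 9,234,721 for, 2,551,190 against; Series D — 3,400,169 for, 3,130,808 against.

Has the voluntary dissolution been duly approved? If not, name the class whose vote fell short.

Not approved — the Series D shares did not give the required vote.

Series A: 4/5 of 4708179 = 3766543.20, rounded up to 3766544; 3,766,544 required, 3,767,615 in favor — approved.
Series B: a majority of 4173820 is 2086911; 2,086,911 required, 2,087,276 in favor — approved.
Series C: 3/4 of 12312524 = 9234393; 9,234,393 required, 9,234,721 in favor — approved.
Series D: a majority of 6801600 is 3400801; 3,400,801 required, 3,400,169 in favor — not approved.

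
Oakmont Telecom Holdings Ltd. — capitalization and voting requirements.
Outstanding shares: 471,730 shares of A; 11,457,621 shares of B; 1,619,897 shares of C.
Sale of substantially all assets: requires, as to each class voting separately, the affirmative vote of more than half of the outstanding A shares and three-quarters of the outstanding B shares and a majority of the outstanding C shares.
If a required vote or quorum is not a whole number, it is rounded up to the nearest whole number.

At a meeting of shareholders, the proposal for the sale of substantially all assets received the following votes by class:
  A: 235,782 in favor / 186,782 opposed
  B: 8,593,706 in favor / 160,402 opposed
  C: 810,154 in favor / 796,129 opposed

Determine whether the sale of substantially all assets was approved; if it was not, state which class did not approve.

Not approved — the A shares did not give the required vote.

A: a majority of 471730 is 235866; 235,866 required, 235,782 in favor — not approved.
B: 3/4 of 11457621 = 8593215.75, rounded up to 8593216; 8,593,216 required, 8,593,706 in favor — approved.
C: a majority of 1619897 is 809949; 809,949 required, 810,154 in favor — approved.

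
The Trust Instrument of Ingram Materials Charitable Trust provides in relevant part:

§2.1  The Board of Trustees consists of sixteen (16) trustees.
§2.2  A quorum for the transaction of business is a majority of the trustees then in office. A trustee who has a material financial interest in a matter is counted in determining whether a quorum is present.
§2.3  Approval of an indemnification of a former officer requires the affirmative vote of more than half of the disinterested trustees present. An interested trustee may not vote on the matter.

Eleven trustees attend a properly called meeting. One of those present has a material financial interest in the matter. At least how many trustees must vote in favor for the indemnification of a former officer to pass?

6

The indemnification of a former officer requires a majority of the disinterested trustees present (11 − 1 = 10).
A majority of 10 is 6.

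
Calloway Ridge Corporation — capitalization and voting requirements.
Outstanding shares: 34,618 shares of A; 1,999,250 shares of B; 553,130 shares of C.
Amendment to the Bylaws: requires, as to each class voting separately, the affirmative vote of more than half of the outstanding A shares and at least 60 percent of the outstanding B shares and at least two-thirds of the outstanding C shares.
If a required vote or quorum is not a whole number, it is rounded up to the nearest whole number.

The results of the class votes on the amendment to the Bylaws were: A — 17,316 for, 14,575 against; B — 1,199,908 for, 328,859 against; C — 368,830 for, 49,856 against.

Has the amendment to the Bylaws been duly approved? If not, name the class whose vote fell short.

Approved — every class gave the required vote.

A: a majority of 34618 is 17310; 17,310 required, 17,316 in favor — approved.
B: 3/5 of 1999250 = 1199550; 1,199,550 required, 1,199,908 in favor — approved.
C: 2/3 of 553130 = 368753.33, rounded up to 368754; 368,754 required, 368,830 in favor — approved.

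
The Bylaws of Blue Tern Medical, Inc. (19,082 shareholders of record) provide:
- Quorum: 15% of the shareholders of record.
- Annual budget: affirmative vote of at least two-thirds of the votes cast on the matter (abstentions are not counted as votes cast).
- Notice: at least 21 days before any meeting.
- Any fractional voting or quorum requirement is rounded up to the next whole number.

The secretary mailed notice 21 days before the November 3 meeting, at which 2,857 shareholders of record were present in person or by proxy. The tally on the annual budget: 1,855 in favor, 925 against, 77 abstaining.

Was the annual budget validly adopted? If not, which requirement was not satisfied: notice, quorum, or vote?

Invalid — quorum requirement not satisfied.

Notice: 21 days given; 21 required. Satisfied.
Quorum: 15% of 19,082 = 2,862.30, rounded up to 2,863; 2,857 present. Not satisfied.
Vote: requires two-thirds of the votes cast (2,857 − 77 abstaining = 2,780); 2/3 of 2780 = 1853.33, rounded up to 1854, so 1,854 needed; 1,855 in favor. Satisfied.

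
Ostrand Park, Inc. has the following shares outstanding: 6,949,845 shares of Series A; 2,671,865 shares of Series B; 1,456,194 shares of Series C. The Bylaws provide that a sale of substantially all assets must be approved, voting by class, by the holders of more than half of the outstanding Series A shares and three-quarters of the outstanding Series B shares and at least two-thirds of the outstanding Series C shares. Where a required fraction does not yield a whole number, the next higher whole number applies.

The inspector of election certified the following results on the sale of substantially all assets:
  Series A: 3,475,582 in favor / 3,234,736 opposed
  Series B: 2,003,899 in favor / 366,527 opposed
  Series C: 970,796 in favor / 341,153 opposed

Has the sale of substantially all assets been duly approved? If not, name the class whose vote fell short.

Series A: a majority of 6949845 is 3474923; 3,474,923 required, 3,475,582 in favor — approved.
Series B: 3/4 of 2671865 = 2003898.75, rounded up to 2003899; 2,003,899 required, 2,003,899 in favor — approved.
Series C: 2/3 of 1456194 = 970796; 970,796 required, 970,796 in favor — approved.

Approved — every class gave the required vote.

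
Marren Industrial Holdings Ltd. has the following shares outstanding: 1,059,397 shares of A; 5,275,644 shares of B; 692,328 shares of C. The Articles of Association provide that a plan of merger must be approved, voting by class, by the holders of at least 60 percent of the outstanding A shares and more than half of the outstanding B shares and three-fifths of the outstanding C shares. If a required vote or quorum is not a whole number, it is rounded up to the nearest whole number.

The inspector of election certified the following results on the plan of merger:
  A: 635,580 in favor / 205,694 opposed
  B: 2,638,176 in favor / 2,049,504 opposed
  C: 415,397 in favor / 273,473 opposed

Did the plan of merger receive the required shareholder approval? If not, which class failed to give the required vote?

A: 3/5 of 1059397 = 635638.20, rounded up to 635639; 635,639 required, 635,580 in favor — not approved.
B: a majority of 5275644 is 2637823; 2,637,823 required, 2,638,176 in favor — approved.
C: 3/5 of 692328 = 415396.80, rounded up to 415397; 415,397 required, 415,397 in favor — approved.

Not approved — the A shares did not give the required vote.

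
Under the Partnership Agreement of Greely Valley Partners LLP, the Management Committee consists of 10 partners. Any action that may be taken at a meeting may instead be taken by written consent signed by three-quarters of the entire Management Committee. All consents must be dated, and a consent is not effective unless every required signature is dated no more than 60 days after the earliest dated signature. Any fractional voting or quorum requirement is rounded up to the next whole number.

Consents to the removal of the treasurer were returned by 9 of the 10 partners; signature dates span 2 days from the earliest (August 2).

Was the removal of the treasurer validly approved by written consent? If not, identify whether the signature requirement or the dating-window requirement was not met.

Effective — both the signature and dating-window requirements are satisfied.

Signatures required: three-quarters of 10 — 3/4 of 10 = 7.50, rounded up to 8, so 8 needed; 9 signed. Sufficient.
Dating window: the latest signature is 2 days after the earliest; the limit is 60 days. Within the window.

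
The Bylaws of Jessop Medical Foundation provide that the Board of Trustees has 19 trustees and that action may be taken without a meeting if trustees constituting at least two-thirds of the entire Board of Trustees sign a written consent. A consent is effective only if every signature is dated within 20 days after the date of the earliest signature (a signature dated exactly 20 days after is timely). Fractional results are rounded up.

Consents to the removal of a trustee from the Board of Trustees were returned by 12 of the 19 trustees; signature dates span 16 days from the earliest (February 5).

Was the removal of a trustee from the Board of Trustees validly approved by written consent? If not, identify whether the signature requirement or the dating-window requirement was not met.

Signatures required: at least two-thirds of 19 — 2/3 of 19 = 12.67, rounded up to 13, so 13 needed; 12 signed. Insufficient.
Dating window: the latest signature is 16 days after the earliest; the limit is 20 days. Within the window.

Not effective — insufficient signatures.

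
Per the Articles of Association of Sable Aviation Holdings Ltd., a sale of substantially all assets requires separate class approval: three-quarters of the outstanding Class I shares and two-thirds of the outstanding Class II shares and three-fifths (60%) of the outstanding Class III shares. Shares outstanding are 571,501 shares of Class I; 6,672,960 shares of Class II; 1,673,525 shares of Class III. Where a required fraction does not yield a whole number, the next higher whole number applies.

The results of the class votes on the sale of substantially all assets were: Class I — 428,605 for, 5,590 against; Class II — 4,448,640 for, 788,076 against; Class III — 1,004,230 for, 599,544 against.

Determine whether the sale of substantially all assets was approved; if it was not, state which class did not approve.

Class I: 3/4 of 571501 = 428625.75, rounded up to 428626; 428,626 required, 428,605 in favor — not approved.
Class II: 2/3 of 6672960 = 4448640; 4,448,640 required, 4,448,640 in favor — approved.
Class III: 3/5 of 1673525 = 1004115; 1,004,115 required, 1,004,230 in favor — approved.

Not approved — the Class I shares did not give the required vote.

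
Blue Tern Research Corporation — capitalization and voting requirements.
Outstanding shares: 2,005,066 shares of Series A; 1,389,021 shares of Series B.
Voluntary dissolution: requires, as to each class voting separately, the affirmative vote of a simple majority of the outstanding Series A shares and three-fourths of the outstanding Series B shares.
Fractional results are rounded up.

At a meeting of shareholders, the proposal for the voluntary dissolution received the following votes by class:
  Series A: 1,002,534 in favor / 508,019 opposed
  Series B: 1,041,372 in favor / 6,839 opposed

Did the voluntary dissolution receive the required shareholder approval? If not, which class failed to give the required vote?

Series A: a majority of 2005066 is 1002534; 1,002,534 required, 1,002,534 in favor — approved.
Series B: 3/4 of 1389021 = 1041765.75, rounded up to 1041766; 1,041,766 required, 1,041,372 in favor — not approved.

Not approved — the Series B shares did not give the required vote.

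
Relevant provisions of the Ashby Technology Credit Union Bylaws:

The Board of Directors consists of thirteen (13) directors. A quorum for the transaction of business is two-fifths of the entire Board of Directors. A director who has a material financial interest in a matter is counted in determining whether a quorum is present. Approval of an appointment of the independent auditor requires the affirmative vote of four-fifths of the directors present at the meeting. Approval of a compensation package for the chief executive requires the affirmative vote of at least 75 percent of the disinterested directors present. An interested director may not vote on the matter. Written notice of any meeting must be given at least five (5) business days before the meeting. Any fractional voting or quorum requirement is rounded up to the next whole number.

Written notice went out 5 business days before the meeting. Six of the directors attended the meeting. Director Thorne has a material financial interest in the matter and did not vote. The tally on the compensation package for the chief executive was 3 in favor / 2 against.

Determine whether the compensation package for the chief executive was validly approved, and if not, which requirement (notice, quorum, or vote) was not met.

Invalid — vote requirement not satisfied.

Notice: 5 business days given; 5 required (5 ≥ 5). Satisfied.
Quorum: 6 present (interested directors count toward quorum); quorum is 6. Satisfied.
Vote: the compensation package for the chief executive requires three-fourths of the disinterested directors present (6 − 1 = 5). 3/4 of 5 = 3.75, rounded up to 4, so 4 affirmative votes are needed; 3 voted in favor. Not satisfied.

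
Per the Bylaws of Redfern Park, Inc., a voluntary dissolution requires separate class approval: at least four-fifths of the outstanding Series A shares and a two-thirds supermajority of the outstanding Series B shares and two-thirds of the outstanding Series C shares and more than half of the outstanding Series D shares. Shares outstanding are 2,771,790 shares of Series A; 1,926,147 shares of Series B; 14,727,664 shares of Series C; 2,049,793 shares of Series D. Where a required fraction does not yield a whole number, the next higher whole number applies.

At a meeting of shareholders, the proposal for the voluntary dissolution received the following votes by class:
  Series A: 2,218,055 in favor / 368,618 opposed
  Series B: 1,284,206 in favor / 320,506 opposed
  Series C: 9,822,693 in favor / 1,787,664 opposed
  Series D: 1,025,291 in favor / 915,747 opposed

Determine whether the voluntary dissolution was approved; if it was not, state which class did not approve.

Series A: 4/5 of 2771790 = 2217432; 2,217,432 required, 2,218,055 in favor — approved.
Series B: 2/3 of 1926147 = 1284098; 1,284,098 required, 1,284,206 in favor — approved.
Series C: 2/3 of 14727664 = 9818442.67, rounded up to 9818443; 9,818,443 required, 9,822,693 in favor — approved.
Series D: a majority of 2049793 is 1024897; 1,024,897 required, 1,025,291 in favor — approved.

Approved — every class gave the required vote.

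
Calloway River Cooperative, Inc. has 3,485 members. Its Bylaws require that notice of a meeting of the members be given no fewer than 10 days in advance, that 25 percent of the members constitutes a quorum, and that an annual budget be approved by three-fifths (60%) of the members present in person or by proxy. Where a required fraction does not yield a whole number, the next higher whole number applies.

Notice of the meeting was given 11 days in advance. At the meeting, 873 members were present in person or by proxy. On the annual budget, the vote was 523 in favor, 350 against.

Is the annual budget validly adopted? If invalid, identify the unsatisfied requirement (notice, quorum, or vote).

Invalid — vote requirement not satisfied.

Notice: 11 days given; 10 required. Satisfied.
Quorum: 25% of 3,485 = 871.25, rounded up to 872; 873 present. Satisfied.
Vote: requires three-fifths of those present (873); 3/5 of 873 = 523.80, rounded up to 524, so 524 needed; 523 in favor. Not satisfied.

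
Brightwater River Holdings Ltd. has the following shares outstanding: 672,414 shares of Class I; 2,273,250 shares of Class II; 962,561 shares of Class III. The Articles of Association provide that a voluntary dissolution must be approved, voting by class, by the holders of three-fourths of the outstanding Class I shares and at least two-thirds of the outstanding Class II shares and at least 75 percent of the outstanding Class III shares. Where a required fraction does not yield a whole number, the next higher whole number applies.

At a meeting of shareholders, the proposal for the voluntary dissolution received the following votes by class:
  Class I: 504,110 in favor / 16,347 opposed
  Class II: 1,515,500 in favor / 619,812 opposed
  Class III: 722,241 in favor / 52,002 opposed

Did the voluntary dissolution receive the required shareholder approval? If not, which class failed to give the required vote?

Not approved — the Class I shares did not give the required vote.

Class I: 3/4 of 672414 = 504310.50, rounded up to 504311; 504,311 required, 504,110 in favor — not approved.
Class II: 2/3 of 2273250 = 1515500; 1,515,500 required, 1,515,500 in favor — approved.
Class III: 3/4 of 962561 = 721920.75, rounded up to 721921; 721,921 required, 722,241 in favor — approved.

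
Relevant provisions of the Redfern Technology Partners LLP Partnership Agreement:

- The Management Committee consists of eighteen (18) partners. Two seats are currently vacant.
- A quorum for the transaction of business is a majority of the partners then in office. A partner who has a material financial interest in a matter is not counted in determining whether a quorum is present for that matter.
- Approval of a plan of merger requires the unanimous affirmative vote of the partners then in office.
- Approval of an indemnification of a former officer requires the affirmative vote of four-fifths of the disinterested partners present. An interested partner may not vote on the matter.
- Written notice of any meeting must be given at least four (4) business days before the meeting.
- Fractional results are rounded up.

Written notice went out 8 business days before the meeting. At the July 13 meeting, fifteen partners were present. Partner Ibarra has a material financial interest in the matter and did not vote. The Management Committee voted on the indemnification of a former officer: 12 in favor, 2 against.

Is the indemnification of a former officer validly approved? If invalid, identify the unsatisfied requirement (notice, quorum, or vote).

Notice: 8 business days given; 4 required (8 ≥ 4). Satisfied.
Quorum: 15 present, but the 1 interested partner does not count, leaving 14. Quorum is 9. Satisfied.
Vote: the indemnification of a former officer requires four-fifths of the disinterested partners present (15 − 1 = 14). 4/5 of 14 = 11.20, rounded up to 12, so 12 affirmative votes are needed; 12 voted in favor. Satisfied.

Valid — all requirements satisfied.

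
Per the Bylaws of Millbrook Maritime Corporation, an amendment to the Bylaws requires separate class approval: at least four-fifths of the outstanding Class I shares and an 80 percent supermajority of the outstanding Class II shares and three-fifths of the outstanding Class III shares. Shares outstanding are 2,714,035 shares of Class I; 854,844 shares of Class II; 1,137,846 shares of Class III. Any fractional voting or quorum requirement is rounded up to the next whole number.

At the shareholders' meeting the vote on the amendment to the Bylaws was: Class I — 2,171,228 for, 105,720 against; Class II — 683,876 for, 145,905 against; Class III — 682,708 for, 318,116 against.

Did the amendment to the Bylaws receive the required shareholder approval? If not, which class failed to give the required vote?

Approved — every class gave the required vote.

Class I: 4/5 of 2714035 = 2171228; 2,171,228 required, 2,171,228 in favor — approved.
Class II: 4/5 of 854844 = 683875.20, rounded up to 683876; 683,876 required, 683,876 in favor — approved.
Class III: 3/5 of 1137846 = 682707.60, rounded up to 682708; 682,708 required, 682,708 in favor — approved.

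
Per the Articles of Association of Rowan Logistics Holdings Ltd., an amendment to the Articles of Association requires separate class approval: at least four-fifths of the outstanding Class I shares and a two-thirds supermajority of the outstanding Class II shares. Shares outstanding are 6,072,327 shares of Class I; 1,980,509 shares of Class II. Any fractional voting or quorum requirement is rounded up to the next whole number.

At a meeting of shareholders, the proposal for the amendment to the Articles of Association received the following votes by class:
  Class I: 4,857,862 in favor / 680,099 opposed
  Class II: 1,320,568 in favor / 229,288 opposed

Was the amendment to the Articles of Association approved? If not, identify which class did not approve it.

Approved — every class gave the required vote.

Class I: 4/5 of 6072327 = 4857861.60, rounded up to 4857862; 4,857,862 required, 4,857,862 in favor — approved.
Class II: 2/3 of 1980509 = 1320339.33, rounded up to 1320340; 1,320,340 required, 1,320,568 in favor — approved.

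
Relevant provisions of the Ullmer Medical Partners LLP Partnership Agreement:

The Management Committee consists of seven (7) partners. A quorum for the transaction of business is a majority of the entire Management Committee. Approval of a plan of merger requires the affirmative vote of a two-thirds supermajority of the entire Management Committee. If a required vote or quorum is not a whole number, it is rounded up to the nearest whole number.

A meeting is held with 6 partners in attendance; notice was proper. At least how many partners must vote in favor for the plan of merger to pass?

The plan of merger requires two-thirds of the entire Management Committee (7).
2/3 of 7 = 4.67, rounded up to 5.

5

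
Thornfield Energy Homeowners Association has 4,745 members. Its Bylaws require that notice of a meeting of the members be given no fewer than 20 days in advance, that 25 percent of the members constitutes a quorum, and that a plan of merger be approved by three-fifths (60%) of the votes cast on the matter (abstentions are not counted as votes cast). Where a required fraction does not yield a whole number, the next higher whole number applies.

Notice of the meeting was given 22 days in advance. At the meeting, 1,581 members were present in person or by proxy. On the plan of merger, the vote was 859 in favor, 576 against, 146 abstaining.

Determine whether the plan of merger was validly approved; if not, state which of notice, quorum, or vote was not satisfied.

Notice: 22 days given; 20 required. Satisfied.
Quorum: 25% of 4,745 = 1,186.25, rounded up to 1,187; 1,581 present. Satisfied.
Vote: requires three-fifths of the votes cast (1,581 − 146 abstaining = 1,435); 3/5 of 1435 = 861, so 861 needed; 859 in favor. Not satisfied.

Invalid — vote requirement not satisfied.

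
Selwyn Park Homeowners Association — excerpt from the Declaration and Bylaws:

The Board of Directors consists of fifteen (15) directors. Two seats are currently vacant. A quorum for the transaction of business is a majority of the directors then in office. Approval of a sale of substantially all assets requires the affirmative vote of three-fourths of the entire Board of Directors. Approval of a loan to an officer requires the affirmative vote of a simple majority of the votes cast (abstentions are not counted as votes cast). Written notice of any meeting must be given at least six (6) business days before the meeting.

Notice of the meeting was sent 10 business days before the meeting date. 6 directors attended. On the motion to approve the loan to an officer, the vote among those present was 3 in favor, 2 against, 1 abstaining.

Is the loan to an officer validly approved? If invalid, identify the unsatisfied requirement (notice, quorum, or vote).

Invalid — quorum requirement not satisfied.

Notice: 10 business days given; 6 required (10 ≥ 6). Satisfied.
Quorum: 6 present; quorum is 7. Not satisfied.
Vote: the loan to an officer requires a majority of the votes cast (6 present − 1 abstaining = 5). A majority of 5 is 3, so 3 affirmative votes are needed; 3 voted in favor. Satisfied. (Moot — without a quorum no business can be validly transacted.)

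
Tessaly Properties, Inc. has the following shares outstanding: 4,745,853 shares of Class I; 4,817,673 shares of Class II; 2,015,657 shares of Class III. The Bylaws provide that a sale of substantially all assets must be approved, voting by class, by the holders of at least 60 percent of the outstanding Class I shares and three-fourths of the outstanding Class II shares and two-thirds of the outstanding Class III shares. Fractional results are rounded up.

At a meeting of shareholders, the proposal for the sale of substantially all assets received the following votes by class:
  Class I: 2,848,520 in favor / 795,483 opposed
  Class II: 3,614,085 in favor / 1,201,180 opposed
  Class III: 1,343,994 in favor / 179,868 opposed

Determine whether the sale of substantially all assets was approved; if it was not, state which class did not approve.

Approved — every class gave the required vote.

Class I: 3/5 of 4745853 = 2847511.80, rounded up to 2847512; 2,847,512 required, 2,848,520 in favor — approved.
Class II: 3/4 of 4817673 = 3613254.75, rounded up to 3613255; 3,613,255 required, 3,614,085 in favor — approved.
Class III: 2/3 of 2015657 = 1343771.33, rounded up to 1343772; 1,343,772 required, 1,343,994 in favor — approved.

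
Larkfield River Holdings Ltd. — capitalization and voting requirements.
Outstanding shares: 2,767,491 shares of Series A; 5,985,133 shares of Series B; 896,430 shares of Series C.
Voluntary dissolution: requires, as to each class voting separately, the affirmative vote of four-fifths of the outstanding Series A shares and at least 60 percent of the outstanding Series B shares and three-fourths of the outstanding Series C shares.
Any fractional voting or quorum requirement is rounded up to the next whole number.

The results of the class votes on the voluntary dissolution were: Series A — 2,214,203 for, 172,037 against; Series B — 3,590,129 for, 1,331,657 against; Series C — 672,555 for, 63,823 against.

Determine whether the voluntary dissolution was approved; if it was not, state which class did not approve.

Series A: 4/5 of 2767491 = 2213992.80, rounded up to 2213993; 2,213,993 required, 2,214,203 in favor — approved.
Series B: 3/5 of 5985133 = 3591079.80, rounded up to 3591080; 3,591,080 required, 3,590,129 in favor — not approved.
Series C: 3/4 of 896430 = 672322.50, rounded up to 672323; 672,323 required, 672,555 in favor — approved.

Not approved — the Series B shares did not give the required vote.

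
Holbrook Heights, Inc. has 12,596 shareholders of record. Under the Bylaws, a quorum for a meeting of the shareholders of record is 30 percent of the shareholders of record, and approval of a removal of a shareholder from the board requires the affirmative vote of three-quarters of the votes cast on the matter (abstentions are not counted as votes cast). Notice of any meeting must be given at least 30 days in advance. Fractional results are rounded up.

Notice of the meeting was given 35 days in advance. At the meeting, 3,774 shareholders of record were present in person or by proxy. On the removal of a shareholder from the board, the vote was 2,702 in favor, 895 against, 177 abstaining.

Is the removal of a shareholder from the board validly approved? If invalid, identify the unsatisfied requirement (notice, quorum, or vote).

Invalid — quorum requirement not satisfied.

Notice: 35 days given; 30 required. Satisfied.
Quorum: 30% of 12,596 = 3,778.80, rounded up to 3,779; 3,774 present. Not satisfied.
Vote: requires three-fourths of the votes cast (3,774 − 177 abstaining = 3,597); 3/4 of 3597 = 2697.75, rounded up to 2698, so 2,698 needed; 2,702 in favor. Satisfied.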